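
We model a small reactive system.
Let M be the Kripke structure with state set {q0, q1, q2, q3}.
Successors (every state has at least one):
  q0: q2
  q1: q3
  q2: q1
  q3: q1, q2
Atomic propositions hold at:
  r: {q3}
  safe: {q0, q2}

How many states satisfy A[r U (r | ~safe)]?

Sat(~safe) = {q1, q3}
Sat(r | ~safe) = {q1, q3}
A[r U (r | ~safe)]: least fixpoint, start Z0 = Sat((r | ~safe)) = {q1, q3}, add states in Sat(r) with every successor in Z. Already a fixed point.
Sat(A[r U (r | ~safe)]) = {q1, q3}
|Sat(A[r U (r | ~safe)])| = |{q1, q3}| = 2.

2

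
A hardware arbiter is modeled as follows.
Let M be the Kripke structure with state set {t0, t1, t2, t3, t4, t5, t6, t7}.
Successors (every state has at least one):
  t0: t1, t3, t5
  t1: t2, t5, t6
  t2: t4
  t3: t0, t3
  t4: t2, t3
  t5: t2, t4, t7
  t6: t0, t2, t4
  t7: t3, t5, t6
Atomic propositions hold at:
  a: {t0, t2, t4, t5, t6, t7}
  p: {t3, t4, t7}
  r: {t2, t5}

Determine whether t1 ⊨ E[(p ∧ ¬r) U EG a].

Sat(¬r) = {t0, t1, t3, t4, t6, t7}
Sat(p ∧ ¬r) = {t3, t4, t7}
EG a: greatest fixpoint, start Z0 = {t0, t2, t4, t5, t6, t7}, keep only states in Sat with some successor in Z. Already a fixed point.
Sat(EG a) = {t0, t2, t4, t5, t6, t7}
E[(p ∧ ¬r) U EG a]: least fixpoint, start Z0 = Sat(EG a) = {t0, t2, t4, t5, t6, t7}, add states in Sat(p ∧ ¬r) with some successor in Z. Z1 = {t0, t2, t3, t4, t5, t6, t7}; fixed.
Sat(E[(p ∧ ¬r) U EG a]) = {t0, t2, t3, t4, t5, t6, t7}
t1 ∉ Sat(E[(p ∧ ¬r) U EG a]) = {t0, t2, t3, t4, t5, t6, t7}, so the formula does not hold at t1.

No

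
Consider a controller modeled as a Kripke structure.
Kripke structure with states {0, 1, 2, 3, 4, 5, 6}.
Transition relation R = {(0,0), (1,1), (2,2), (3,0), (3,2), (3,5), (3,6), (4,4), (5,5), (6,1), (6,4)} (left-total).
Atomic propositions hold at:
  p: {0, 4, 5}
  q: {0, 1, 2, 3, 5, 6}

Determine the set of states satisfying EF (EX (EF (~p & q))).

Sat(~p) = {1, 2, 3, 6}
Sat(~p & q) = {1, 2, 3, 6}
EF (~p & q): least fixpoint, start Z0 = {1, 2, 3, 6}, add states with some successor in Z. Already a fixed point.
Sat(EF (~p & q)) = {1, 2, 3, 6}
Sat(EX (EF (~p & q))) = {s : some successor in {1, 2, 3, 6}} = {1, 2, 3, 6}
EF (EX (EF (~p & q))): least fixpoint, start Z0 = {1, 2, 3, 6}, add states with some successor in Z. Already a fixed point.
Sat(EF (EX (EF (~p & q)))) = {1, 2, 3, 6}

{1, 2, 3, 6}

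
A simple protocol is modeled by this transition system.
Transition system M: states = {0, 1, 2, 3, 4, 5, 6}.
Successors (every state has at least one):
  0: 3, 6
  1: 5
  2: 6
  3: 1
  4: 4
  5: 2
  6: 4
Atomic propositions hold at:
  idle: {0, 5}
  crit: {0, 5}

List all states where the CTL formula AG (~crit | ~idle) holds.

{2, 4, 6}

Sat(~crit) = {1, 2, 3, 4, 6}
Sat(~idle) = {1, 2, 3, 4, 6}
Sat(~crit | ~idle) = {1, 2, 3, 4, 6}
AG (~crit | ~idle): greatest fixpoint, start Z0 = {1, 2, 3, 4, 6}, keep only states in Sat with every successor in Z. Z1 = {2, 3, 4, 6}; Z2 = {2, 4, 6}; fixed.
Sat(AG (~crit | ~idle)) = {2, 4, 6}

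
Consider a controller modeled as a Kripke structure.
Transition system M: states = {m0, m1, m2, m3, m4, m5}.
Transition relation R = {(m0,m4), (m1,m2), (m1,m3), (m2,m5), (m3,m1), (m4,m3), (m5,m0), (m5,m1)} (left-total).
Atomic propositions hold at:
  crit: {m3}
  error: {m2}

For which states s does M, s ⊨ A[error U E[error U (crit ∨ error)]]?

{m2, m3}

Sat(crit ∨ error) = {m2, m3}
E[error U (crit ∨ error)]: least fixpoint, start Z0 = Sat((crit ∨ error)) = {m2, m3}, add states in Sat(error) with some successor in Z. Already a fixed point.
Sat(E[error U (crit ∨ error)]) = {m2, m3}
A[error U E[error U (crit ∨ error)]]: least fixpoint, start Z0 = Sat(E[error U (crit ∨ error)]) = {m2, m3}, add states in Sat(error) with every successor in Z. Already a fixed point.
Sat(A[error U E[error U (crit ∨ error)]]) = {m2, m3}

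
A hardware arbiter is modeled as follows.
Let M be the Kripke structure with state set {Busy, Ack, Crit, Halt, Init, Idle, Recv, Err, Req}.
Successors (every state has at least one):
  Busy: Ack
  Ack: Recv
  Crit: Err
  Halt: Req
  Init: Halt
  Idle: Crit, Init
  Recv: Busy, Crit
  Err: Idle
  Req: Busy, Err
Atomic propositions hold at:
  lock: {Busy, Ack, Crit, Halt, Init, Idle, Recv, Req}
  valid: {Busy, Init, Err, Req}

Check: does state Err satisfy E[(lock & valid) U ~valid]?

No

Sat(lock & valid) = {Busy, Init, Req}
Sat(~valid) = {Ack, Crit, Halt, Idle, Recv}
E[(lock & valid) U ~valid]: least fixpoint, start Z0 = Sat(~valid) = {Ack, Crit, Halt, Idle, Recv}, add states in Sat(lock & valid) with some successor in Z. Z1 = {Busy, Ack, Crit, Halt, Init, Idle, Recv}; Z2 = {Busy, Ack, Crit, Halt, Init, Idle, Recv, Req}; fixed.
Sat(E[(lock & valid) U ~valid]) = {Busy, Ack, Crit, Halt, Init, Idle, Recv, Req}
Err ∉ Sat(E[(lock & valid) U ~valid]) = {Busy, Ack, Crit, Halt, Init, Idle, Recv, Req}, so the formula does not hold at Err.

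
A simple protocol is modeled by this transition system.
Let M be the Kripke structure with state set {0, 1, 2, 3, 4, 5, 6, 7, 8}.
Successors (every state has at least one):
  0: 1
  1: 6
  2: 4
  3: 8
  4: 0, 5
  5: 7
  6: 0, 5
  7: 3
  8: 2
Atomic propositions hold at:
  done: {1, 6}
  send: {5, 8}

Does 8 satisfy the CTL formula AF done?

AF done: least fixpoint, start Z0 = {1, 6}, add states with every successor in Z. Z1 = {0, 1, 6}; fixed.
Sat(AF done) = {0, 1, 6}
8 ∉ Sat(AF done) = {0, 1, 6}, so the formula does not hold at 8.

No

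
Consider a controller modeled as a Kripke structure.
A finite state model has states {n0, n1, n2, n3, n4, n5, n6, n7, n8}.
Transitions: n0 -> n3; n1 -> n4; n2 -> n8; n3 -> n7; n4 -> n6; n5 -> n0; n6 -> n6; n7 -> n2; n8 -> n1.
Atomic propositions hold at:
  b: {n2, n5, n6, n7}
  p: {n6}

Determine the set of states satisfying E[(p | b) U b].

Sat(p | b) = {n2, n5, n6, n7}
E[(p | b) U b]: least fixpoint, start Z0 = Sat(b) = {n2, n5, n6, n7}, add states in Sat(p | b) with some successor in Z. Already a fixed point.
Sat(E[(p | b) U b]) = {n2, n5, n6, n7}

{n2, n5, n6, n7}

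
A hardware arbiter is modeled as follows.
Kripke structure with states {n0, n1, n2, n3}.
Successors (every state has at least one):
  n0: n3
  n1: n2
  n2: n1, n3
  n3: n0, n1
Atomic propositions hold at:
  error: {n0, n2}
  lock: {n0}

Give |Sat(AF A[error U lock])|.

A[error U lock]: least fixpoint, start Z0 = Sat(lock) = {n0}, add states in Sat(error) with every successor in Z. Already a fixed point.
Sat(A[error U lock]) = {n0}
AF A[error U lock]: least fixpoint, start Z0 = {n0}, add states with every successor in Z. Already a fixed point.
Sat(AF A[error U lock]) = {n0}
|Sat(AF A[error U lock])| = |{n0}| = 1.

1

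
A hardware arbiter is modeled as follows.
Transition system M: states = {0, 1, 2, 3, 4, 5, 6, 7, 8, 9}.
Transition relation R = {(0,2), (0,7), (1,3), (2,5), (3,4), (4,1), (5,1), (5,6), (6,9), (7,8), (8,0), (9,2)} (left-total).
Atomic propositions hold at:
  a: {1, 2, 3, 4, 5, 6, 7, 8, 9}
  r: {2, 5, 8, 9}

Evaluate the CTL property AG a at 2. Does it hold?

Yes

AG a: greatest fixpoint, start Z0 = {1, 2, 3, 4, 5, 6, 7, 8, 9}, keep only states in Sat with every successor in Z. Z1 = {1, 2, 3, 4, 5, 6, 7, 9}; Z2 = {1, 2, 3, 4, 5, 6, 9}; fixed.
Sat(AG a) = {1, 2, 3, 4, 5, 6, 9}
2 ∈ Sat(AG a) = {1, 2, 3, 4, 5, 6, 9}, so the formula holds at 2.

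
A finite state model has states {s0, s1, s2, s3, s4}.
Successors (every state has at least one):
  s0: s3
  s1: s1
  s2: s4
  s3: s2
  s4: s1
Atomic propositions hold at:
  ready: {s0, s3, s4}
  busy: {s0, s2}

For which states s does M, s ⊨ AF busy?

{s0, s2, s3}

AF busy: least fixpoint, start Z0 = {s0, s2}, add states with every successor in Z. Z1 = {s0, s2, s3}; fixed.
Sat(AF busy) = {s0, s2, s3}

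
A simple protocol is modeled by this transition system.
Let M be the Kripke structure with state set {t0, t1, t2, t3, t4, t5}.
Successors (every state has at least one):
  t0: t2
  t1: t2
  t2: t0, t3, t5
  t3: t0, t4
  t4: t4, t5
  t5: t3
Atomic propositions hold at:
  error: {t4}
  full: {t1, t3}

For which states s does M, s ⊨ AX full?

{t5}

Sat(AX full) = {s : every successor in {t1, t3}} = {t5}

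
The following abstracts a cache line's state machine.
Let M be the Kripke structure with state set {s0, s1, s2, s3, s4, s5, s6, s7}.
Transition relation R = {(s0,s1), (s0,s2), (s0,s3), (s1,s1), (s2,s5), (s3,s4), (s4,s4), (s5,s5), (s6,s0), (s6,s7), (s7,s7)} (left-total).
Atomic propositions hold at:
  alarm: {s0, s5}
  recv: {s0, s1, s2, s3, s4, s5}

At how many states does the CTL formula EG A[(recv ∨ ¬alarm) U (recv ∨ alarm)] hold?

Sat(¬alarm) = {s1, s2, s3, s4, s6, s7}
Sat(recv ∨ ¬alarm) = {s0, s1, s2, s3, s4, s5, s6, s7}
Sat(recv ∨ alarm) = {s0, s1, s2, s3, s4, s5}
A[(recv ∨ ¬alarm) U (recv ∨ alarm)]: least fixpoint, start Z0 = Sat((recv ∨ alarm)) = {s0, s1, s2, s3, s4, s5}, add states in Sat(recv ∨ ¬alarm) with every successor in Z. Already a fixed point.
Sat(A[(recv ∨ ¬alarm) U (recv ∨ alarm)]) = {s0, s1, s2, s3, s4, s5}
EG A[(recv ∨ ¬alarm) U (recv ∨ alarm)]: greatest fixpoint, start Z0 = {s0, s1, s2, s3, s4, s5}, keep only states in Sat with some successor in Z. Already a fixed point.
Sat(EG A[(recv ∨ ¬alarm) U (recv ∨ alarm)]) = {s0, s1, s2, s3, s4, s5}
|Sat(EG A[(recv ∨ ¬alarm) U (recv ∨ alarm)])| = |{s0, s1, s2, s3, s4, s5}| = 6.

6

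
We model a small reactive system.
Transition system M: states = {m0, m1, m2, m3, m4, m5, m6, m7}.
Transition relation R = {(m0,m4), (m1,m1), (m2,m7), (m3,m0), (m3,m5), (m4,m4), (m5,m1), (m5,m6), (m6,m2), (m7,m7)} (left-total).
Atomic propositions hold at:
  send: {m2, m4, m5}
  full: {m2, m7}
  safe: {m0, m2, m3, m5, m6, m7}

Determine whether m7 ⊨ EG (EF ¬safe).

Sat(¬safe) = {m1, m4}
EF ¬safe: least fixpoint, start Z0 = {m1, m4}, add states with some successor in Z. Z1 = {m0, m1, m4, m5}; Z2 = {m0, m1, m3, m4, m5}; fixed.
Sat(EF ¬safe) = {m0, m1, m3, m4, m5}
EG (EF ¬safe): greatest fixpoint, start Z0 = {m0, m1, m3, m4, m5}, keep only states in Sat with some successor in Z. Already a fixed point.
Sat(EG (EF ¬safe)) = {m0, m1, m3, m4, m5}
m7 ∉ Sat(EG (EF ¬safe)) = {m0, m1, m3, m4, m5}, so the formula does not hold at m7.

No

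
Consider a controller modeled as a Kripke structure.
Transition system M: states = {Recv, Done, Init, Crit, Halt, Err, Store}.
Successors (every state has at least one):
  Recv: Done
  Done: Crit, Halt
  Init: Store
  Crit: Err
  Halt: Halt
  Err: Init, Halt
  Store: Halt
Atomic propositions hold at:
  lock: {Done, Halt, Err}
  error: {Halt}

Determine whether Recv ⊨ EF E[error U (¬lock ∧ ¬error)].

Yes

Sat(¬lock) = {Recv, Init, Crit, Store}
Sat(¬error) = {Recv, Done, Init, Crit, Err, Store}
Sat(¬lock ∧ ¬error) = {Recv, Init, Crit, Store}
E[error U (¬lock ∧ ¬error)]: least fixpoint, start Z0 = Sat((¬lock ∧ ¬error)) = {Recv, Init, Crit, Store}, add states in Sat(error) with some successor in Z. Already a fixed point.
Sat(E[error U (¬lock ∧ ¬error)]) = {Recv, Init, Crit, Store}
EF E[error U (¬lock ∧ ¬error)]: least fixpoint, start Z0 = {Recv, Init, Crit, Store}, add states with some successor in Z. Z1 = {Recv, Done, Init, Crit, Err, Store}; fixed.
Sat(EF E[error U (¬lock ∧ ¬error)]) = {Recv, Done, Init, Crit, Err, Store}
Recv ∈ Sat(EF E[error U (¬lock ∧ ¬error)]) = {Recv, Done, Init, Crit, Err, Store}, so the formula holds at Recv.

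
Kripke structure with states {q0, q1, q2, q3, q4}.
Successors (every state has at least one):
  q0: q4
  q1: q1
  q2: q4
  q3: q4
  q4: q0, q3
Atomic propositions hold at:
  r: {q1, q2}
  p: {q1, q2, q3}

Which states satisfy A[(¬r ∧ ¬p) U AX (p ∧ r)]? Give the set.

{q1}

Sat(¬r) = {q0, q3, q4}
Sat(¬p) = {q0, q4}
Sat(¬r ∧ ¬p) = {q0, q4}
Sat(p ∧ r) = {q1, q2}
Sat(AX (p ∧ r)) = {s : every successor in {q1, q2}} = {q1}
A[(¬r ∧ ¬p) U AX (p ∧ r)]: least fixpoint, start Z0 = Sat(AX (p ∧ r)) = {q1}, add states in Sat(¬r ∧ ¬p) with every successor in Z. Already a fixed point.
Sat(A[(¬r ∧ ¬p) U AX (p ∧ r)]) = {q1}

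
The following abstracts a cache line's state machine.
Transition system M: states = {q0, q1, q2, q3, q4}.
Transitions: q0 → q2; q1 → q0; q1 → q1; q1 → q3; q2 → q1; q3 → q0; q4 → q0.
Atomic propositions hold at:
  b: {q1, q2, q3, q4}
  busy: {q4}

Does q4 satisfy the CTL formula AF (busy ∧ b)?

Sat(busy ∧ b) = {q4}
AF (busy ∧ b): least fixpoint, start Z0 = {q4}, add states with every successor in Z. Already a fixed point.
Sat(AF (busy ∧ b)) = {q4}
q4 ∈ Sat(AF (busy ∧ b)) = {q4}, so the formula holds at q4.

Yes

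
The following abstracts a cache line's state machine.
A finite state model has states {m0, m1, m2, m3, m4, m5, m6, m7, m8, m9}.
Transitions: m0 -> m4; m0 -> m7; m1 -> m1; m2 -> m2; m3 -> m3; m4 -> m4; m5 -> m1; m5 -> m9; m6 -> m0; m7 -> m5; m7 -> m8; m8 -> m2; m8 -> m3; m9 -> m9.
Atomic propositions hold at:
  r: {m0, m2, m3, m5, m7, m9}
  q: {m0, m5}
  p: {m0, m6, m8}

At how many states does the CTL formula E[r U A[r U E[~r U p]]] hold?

4

Sat(~r) = {m1, m4, m6, m8}
E[~r U p]: least fixpoint, start Z0 = Sat(p) = {m0, m6, m8}, add states in Sat(~r) with some successor in Z. Already a fixed point.
Sat(E[~r U p]) = {m0, m6, m8}
A[r U E[~r U p]]: least fixpoint, start Z0 = Sat(E[~r U p]) = {m0, m6, m8}, add states in Sat(r) with every successor in Z. Already a fixed point.
Sat(A[r U E[~r U p]]) = {m0, m6, m8}
E[r U A[r U E[~r U p]]]: least fixpoint, start Z0 = Sat(A[r U E[~r U p]]) = {m0, m6, m8}, add states in Sat(r) with some successor in Z. Z1 = {m0, m6, m7, m8}; fixed.
Sat(E[r U A[r U E[~r U p]]]) = {m0, m6, m7, m8}
|Sat(E[r U A[r U E[~r U p]]])| = |{m0, m6, m7, m8}| = 4.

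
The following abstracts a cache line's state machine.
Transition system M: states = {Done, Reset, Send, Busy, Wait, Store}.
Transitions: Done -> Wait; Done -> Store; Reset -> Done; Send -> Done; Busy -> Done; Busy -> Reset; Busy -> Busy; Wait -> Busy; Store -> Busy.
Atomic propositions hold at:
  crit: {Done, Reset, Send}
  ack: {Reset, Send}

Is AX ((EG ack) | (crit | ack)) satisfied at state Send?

Yes

EG ack: greatest fixpoint, start Z0 = {Reset, Send}, keep only states in Sat with some successor in Z. Z1 = ∅; fixed.
Sat(EG ack) = ∅
Sat(crit | ack) = {Done, Reset, Send}
Sat((EG ack) | (crit | ack)) = {Done, Reset, Send}
Sat(AX ((EG ack) | (crit | ack))) = {s : every successor in {Done, Reset, Send}} = {Reset, Send}
Send ∈ Sat(AX ((EG ack) | (crit | ack))) = {Reset, Send}, so the formula holds at Send.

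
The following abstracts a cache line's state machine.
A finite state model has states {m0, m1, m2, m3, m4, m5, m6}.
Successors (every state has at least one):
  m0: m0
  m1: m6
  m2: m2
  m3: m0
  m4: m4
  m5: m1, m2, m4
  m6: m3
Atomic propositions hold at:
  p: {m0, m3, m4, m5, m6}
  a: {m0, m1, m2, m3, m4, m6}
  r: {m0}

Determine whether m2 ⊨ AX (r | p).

No

Sat(r | p) = {m0, m3, m4, m5, m6}
Sat(AX (r | p)) = {s : every successor in {m0, m3, m4, m5, m6}} = {m0, m1, m3, m4, m6}
m2 ∉ Sat(AX (r | p)) = {m0, m1, m3, m4, m6}, so the formula does not hold at m2.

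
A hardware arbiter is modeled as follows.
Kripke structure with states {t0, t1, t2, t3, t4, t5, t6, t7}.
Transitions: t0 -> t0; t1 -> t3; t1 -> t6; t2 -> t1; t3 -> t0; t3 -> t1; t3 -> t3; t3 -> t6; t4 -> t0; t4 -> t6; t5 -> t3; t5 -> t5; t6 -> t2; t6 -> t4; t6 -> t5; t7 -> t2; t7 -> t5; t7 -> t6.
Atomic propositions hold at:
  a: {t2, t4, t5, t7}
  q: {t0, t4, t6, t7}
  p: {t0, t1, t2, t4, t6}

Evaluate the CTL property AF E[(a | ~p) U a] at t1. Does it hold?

No

Sat(~p) = {t3, t5, t7}
Sat(a | ~p) = {t2, t3, t4, t5, t7}
E[(a | ~p) U a]: least fixpoint, start Z0 = Sat(a) = {t2, t4, t5, t7}, add states in Sat(a | ~p) with some successor in Z. Already a fixed point.
Sat(E[(a | ~p) U a]) = {t2, t4, t5, t7}
AF E[(a | ~p) U a]: least fixpoint, start Z0 = {t2, t4, t5, t7}, add states with every successor in Z. Z1 = {t2, t4, t5, t6, t7}; fixed.
Sat(AF E[(a | ~p) U a]) = {t2, t4, t5, t6, t7}
t1 ∉ Sat(AF E[(a | ~p) U a]) = {t2, t4, t5, t6, t7}, so the formula does not hold at t1.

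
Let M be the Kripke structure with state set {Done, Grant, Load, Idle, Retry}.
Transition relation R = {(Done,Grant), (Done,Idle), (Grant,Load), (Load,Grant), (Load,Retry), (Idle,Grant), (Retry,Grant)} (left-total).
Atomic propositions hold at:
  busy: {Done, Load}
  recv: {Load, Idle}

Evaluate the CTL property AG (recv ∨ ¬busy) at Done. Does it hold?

Sat(¬busy) = {Grant, Idle, Retry}
Sat(recv ∨ ¬busy) = {Grant, Load, Idle, Retry}
AG (recv ∨ ¬busy): greatest fixpoint, start Z0 = {Grant, Load, Idle, Retry}, keep only states in Sat with every successor in Z. Already a fixed point.
Sat(AG (recv ∨ ¬busy)) = {Grant, Load, Idle, Retry}
Done ∉ Sat(AG (recv ∨ ¬busy)) = {Grant, Load, Idle, Retry}, so the formula does not hold at Done.

No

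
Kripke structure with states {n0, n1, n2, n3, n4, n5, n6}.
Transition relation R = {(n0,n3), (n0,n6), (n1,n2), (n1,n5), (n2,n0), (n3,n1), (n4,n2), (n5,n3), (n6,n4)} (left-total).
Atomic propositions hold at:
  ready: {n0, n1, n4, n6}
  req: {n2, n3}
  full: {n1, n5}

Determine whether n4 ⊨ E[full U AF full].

No

AF full: least fixpoint, start Z0 = {n1, n5}, add states with every successor in Z. Z1 = {n1, n3, n5}; fixed.
Sat(AF full) = {n1, n3, n5}
E[full U AF full]: least fixpoint, start Z0 = Sat(AF full) = {n1, n3, n5}, add states in Sat(full) with some successor in Z. Already a fixed point.
Sat(E[full U AF full]) = {n1, n3, n5}
n4 ∉ Sat(E[full U AF full]) = {n1, n3, n5}, so the formula does not hold at n4.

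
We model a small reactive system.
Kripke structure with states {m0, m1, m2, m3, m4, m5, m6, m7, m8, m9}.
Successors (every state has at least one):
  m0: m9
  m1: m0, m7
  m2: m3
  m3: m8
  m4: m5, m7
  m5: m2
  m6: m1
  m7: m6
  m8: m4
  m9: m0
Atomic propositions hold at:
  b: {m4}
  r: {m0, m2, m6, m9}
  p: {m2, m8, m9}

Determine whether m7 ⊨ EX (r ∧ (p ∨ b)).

No

Sat(p ∨ b) = {m2, m4, m8, m9}
Sat(r ∧ (p ∨ b)) = {m2, m9}
Sat(EX (r ∧ (p ∨ b))) = {s : some successor in {m2, m9}} = {m0, m5}
m7 ∉ Sat(EX (r ∧ (p ∨ b))) = {m0, m5}, so the formula does not hold at m7.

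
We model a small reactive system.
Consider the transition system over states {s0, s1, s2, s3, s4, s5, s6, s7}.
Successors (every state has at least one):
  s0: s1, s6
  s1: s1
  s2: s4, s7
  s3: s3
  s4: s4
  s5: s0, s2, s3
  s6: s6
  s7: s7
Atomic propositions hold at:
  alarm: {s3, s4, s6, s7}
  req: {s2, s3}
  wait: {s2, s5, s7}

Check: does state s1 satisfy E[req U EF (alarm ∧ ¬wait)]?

Sat(¬wait) = {s0, s1, s3, s4, s6}
Sat(alarm ∧ ¬wait) = {s3, s4, s6}
EF (alarm ∧ ¬wait): least fixpoint, start Z0 = {s3, s4, s6}, add states with some successor in Z. Z1 = {s0, s2, s3, s4, s5, s6}; fixed.
Sat(EF (alarm ∧ ¬wait)) = {s0, s2, s3, s4, s5, s6}
E[req U EF (alarm ∧ ¬wait)]: least fixpoint, start Z0 = Sat(EF (alarm ∧ ¬wait)) = {s0, s2, s3, s4, s5, s6}, add states in Sat(req) with some successor in Z. Already a fixed point.
Sat(E[req U EF (alarm ∧ ¬wait)]) = {s0, s2, s3, s4, s5, s6}
s1 ∉ Sat(E[req U EF (alarm ∧ ¬wait)]) = {s0, s2, s3, s4, s5, s6}, so the formula does not hold at s1.

No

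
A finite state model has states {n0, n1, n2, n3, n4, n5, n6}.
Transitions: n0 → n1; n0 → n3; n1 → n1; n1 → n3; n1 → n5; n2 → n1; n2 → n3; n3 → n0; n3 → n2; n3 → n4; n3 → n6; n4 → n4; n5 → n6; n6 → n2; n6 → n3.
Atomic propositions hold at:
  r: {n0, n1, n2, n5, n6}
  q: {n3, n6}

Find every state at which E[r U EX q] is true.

Sat(EX q) = {s : some successor in {n3, n6}} = {n0, n1, n2, n3, n5, n6}
E[r U EX q]: least fixpoint, start Z0 = Sat(EX q) = {n0, n1, n2, n3, n5, n6}, add states in Sat(r) with some successor in Z. Already a fixed point.
Sat(E[r U EX q]) = {n0, n1, n2, n3, n5, n6}

{n0, n1, n2, n3, n5, n6}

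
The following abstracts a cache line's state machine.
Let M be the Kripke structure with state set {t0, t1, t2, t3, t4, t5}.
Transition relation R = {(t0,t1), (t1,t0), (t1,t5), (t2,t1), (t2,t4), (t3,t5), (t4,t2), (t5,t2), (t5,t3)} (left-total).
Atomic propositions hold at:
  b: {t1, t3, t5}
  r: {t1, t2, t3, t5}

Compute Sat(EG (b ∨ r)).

Sat(b ∨ r) = {t1, t2, t3, t5}
EG (b ∨ r): greatest fixpoint, start Z0 = {t1, t2, t3, t5}, keep only states in Sat with some successor in Z. Already a fixed point.
Sat(EG (b ∨ r)) = {t1, t2, t3, t5}

{t1, t2, t3, t5}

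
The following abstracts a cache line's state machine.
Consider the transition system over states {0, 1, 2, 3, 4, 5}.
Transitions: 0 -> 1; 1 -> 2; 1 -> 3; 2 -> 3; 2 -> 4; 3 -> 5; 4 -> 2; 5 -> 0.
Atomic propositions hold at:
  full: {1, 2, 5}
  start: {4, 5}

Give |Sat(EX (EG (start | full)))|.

Sat(start | full) = {1, 2, 4, 5}
EG (start | full): greatest fixpoint, start Z0 = {1, 2, 4, 5}, keep only states in Sat with some successor in Z. Z1 = {1, 2, 4}; fixed.
Sat(EG (start | full)) = {1, 2, 4}
Sat(EX (EG (start | full))) = {s : some successor in {1, 2, 4}} = {0, 1, 2, 4}
|Sat(EX (EG (start | full)))| = |{0, 1, 2, 4}| = 4.

4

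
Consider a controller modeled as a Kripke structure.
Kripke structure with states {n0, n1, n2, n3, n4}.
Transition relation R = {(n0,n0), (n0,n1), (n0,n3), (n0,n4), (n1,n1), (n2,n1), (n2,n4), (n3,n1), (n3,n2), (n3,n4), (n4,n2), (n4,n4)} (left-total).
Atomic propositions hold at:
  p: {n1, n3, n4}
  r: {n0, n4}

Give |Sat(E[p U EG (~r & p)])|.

Sat(~r) = {n1, n2, n3}
Sat(~r & p) = {n1, n3}
EG (~r & p): greatest fixpoint, start Z0 = {n1, n3}, keep only states in Sat with some successor in Z. Already a fixed point.
Sat(EG (~r & p)) = {n1, n3}
E[p U EG (~r & p)]: least fixpoint, start Z0 = Sat(EG (~r & p)) = {n1, n3}, add states in Sat(p) with some successor in Z. Already a fixed point.
Sat(E[p U EG (~r & p)]) = {n1, n3}
|Sat(E[p U EG (~r & p)])| = |{n1, n3}| = 2.

2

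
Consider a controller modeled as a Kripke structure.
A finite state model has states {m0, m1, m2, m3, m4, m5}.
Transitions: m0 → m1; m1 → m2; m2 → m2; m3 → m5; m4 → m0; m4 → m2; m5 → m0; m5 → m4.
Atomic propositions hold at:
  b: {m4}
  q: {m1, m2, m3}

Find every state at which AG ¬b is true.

{m0, m1, m2}

Sat(¬b) = {m0, m1, m2, m3, m5}
AG ¬b: greatest fixpoint, start Z0 = {m0, m1, m2, m3, m5}, keep only states in Sat with every successor in Z. Z1 = {m0, m1, m2, m3}; Z2 = {m0, m1, m2}; fixed.
Sat(AG ¬b) = {m0, m1, m2}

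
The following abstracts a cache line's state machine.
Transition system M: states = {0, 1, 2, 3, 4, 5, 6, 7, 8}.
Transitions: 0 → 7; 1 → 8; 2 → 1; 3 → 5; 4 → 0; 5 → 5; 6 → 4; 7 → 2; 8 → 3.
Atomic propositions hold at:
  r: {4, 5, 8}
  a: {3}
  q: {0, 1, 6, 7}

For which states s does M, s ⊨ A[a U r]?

A[a U r]: least fixpoint, start Z0 = Sat(r) = {4, 5, 8}, add states in Sat(a) with every successor in Z. Z1 = {3, 4, 5, 8}; fixed.
Sat(A[a U r]) = {3, 4, 5, 8}

{3, 4, 5, 8}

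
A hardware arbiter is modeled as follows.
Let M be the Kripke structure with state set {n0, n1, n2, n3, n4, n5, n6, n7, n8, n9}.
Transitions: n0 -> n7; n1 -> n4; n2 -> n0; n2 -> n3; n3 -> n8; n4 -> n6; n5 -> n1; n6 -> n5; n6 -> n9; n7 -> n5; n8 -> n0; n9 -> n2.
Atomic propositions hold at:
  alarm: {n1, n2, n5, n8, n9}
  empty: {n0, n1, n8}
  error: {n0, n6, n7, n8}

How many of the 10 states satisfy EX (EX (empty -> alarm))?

Sat(empty -> alarm) = {n1, n2, n3, n4, n5, n6, n7, n8, n9}
Sat(EX (empty -> alarm)) = {s : some successor in {n1, n2, n3, n4, n5, n6, n7, n8, n9}} = {n0, n1, n2, n3, n4, n5, n6, n7, n9}
Sat(EX (EX (empty -> alarm))) = {s : some successor in {n0, n1, n2, n3, n4, n5, n6, n7, n9}} = {n0, n1, n2, n4, n5, n6, n7, n8, n9}
|Sat(EX (EX (empty -> alarm)))| = |{n0, n1, n2, n4, n5, n6, n7, n8, n9}| = 9.

9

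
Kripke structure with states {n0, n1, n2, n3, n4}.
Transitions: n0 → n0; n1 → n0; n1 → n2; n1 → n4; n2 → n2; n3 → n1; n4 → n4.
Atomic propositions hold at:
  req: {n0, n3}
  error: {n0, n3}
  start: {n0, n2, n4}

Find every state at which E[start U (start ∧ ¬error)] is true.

Sat(¬error) = {n1, n2, n4}
Sat(start ∧ ¬error) = {n2, n4}
E[start U (start ∧ ¬error)]: least fixpoint, start Z0 = Sat((start ∧ ¬error)) = {n2, n4}, add states in Sat(start) with some successor in Z. Already a fixed point.
Sat(E[start U (start ∧ ¬error)]) = {n2, n4}

{n2, n4}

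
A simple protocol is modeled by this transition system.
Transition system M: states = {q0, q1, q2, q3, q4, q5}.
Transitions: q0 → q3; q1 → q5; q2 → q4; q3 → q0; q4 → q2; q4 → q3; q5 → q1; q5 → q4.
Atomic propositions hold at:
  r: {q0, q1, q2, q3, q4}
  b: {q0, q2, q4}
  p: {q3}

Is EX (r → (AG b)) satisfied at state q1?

Yes

AG b: greatest fixpoint, start Z0 = {q0, q2, q4}, keep only states in Sat with every successor in Z. Z1 = {q2}; Z2 = ∅; fixed.
Sat(AG b) = ∅
Sat(r → (AG b)) = {q5}
Sat(EX (r → (AG b))) = {s : some successor in {q5}} = {q1}
q1 ∈ Sat(EX (r → (AG b))) = {q1}, so the formula holds at q1.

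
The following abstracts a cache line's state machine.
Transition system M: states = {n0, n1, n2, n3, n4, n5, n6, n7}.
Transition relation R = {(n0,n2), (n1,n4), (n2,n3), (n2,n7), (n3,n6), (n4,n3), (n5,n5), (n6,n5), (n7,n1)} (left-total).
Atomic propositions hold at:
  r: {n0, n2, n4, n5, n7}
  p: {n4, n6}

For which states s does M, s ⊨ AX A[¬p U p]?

{n0, n1, n2, n3, n4, n7}

Sat(¬p) = {n0, n1, n2, n3, n5, n7}
A[¬p U p]: least fixpoint, start Z0 = Sat(p) = {n4, n6}, add states in Sat(¬p) with every successor in Z. Z1 = {n1, n3, n4, n6}; Z2 = {n1, n3, n4, n6, n7}; Z3 = {n1, n2, n3, n4, n6, n7}; Z4 = {n0, n1, n2, n3, n4, n6, n7}; fixed.
Sat(A[¬p U p]) = {n0, n1, n2, n3, n4, n6, n7}
Sat(AX A[¬p U p]) = {s : every successor in {n0, n1, n2, n3, n4, n6, n7}} = {n0, n1, n2, n3, n4, n7}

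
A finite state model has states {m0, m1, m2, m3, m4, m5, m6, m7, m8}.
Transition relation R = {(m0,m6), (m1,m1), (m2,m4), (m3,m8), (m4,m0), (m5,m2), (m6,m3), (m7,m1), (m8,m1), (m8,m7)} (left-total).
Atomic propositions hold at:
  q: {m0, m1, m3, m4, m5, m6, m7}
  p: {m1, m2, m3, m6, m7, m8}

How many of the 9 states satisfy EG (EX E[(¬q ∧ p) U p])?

6

Sat(¬q) = {m2, m8}
Sat(¬q ∧ p) = {m2, m8}
E[(¬q ∧ p) U p]: least fixpoint, start Z0 = Sat(p) = {m1, m2, m3, m6, m7, m8}, add states in Sat(¬q ∧ p) with some successor in Z. Already a fixed point.
Sat(E[(¬q ∧ p) U p]) = {m1, m2, m3, m6, m7, m8}
Sat(EX E[(¬q ∧ p) U p]) = {s : some successor in {m1, m2, m3, m6, m7, m8}} = {m0, m1, m3, m5, m6, m7, m8}
EG (EX E[(¬q ∧ p) U p]): greatest fixpoint, start Z0 = {m0, m1, m3, m5, m6, m7, m8}, keep only states in Sat with some successor in Z. Z1 = {m0, m1, m3, m6, m7, m8}; fixed.
Sat(EG (EX E[(¬q ∧ p) U p])) = {m0, m1, m3, m6, m7, m8}
|Sat(EG (EX E[(¬q ∧ p) U p]))| = |{m0, m1, m3, m6, m7, m8}| = 6.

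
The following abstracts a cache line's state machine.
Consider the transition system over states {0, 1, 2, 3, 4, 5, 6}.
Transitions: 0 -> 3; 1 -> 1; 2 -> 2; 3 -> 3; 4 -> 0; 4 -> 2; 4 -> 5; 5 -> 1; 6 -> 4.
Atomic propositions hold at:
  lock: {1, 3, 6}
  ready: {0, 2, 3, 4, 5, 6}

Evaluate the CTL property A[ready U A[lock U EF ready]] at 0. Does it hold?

Yes

EF ready: least fixpoint, start Z0 = {0, 2, 3, 4, 5, 6}, add states with some successor in Z. Already a fixed point.
Sat(EF ready) = {0, 2, 3, 4, 5, 6}
A[lock U EF ready]: least fixpoint, start Z0 = Sat(EF ready) = {0, 2, 3, 4, 5, 6}, add states in Sat(lock) with every successor in Z. Already a fixed point.
Sat(A[lock U EF ready]) = {0, 2, 3, 4, 5, 6}
A[ready U A[lock U EF ready]]: least fixpoint, start Z0 = Sat(A[lock U EF ready]) = {0, 2, 3, 4, 5, 6}, add states in Sat(ready) with every successor in Z. Already a fixed point.
Sat(A[ready U A[lock U EF ready]]) = {0, 2, 3, 4, 5, 6}
0 ∈ Sat(A[ready U A[lock U EF ready]]) = {0, 2, 3, 4, 5, 6}, so the formula holds at 0.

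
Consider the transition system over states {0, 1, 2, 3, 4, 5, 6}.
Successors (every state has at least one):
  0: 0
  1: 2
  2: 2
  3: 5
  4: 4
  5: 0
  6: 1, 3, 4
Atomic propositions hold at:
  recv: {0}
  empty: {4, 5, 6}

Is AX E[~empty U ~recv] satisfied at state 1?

Yes

Sat(~empty) = {0, 1, 2, 3}
Sat(~recv) = {1, 2, 3, 4, 5, 6}
E[~empty U ~recv]: least fixpoint, start Z0 = Sat(~recv) = {1, 2, 3, 4, 5, 6}, add states in Sat(~empty) with some successor in Z. Already a fixed point.
Sat(E[~empty U ~recv]) = {1, 2, 3, 4, 5, 6}
Sat(AX E[~empty U ~recv]) = {s : every successor in {1, 2, 3, 4, 5, 6}} = {1, 2, 3, 4, 6}
1 ∈ Sat(AX E[~empty U ~recv]) = {1, 2, 3, 4, 6}, so the formula holds at 1.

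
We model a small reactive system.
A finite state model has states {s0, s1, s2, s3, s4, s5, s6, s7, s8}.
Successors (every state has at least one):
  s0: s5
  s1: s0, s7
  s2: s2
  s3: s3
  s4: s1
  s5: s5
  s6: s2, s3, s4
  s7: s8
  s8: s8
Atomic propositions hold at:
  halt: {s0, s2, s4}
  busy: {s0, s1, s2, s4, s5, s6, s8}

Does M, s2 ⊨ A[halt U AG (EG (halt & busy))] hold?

Yes

Sat(halt & busy) = {s0, s2, s4}
EG (halt & busy): greatest fixpoint, start Z0 = {s0, s2, s4}, keep only states in Sat with some successor in Z. Z1 = {s2}; fixed.
Sat(EG (halt & busy)) = {s2}
AG (EG (halt & busy)): greatest fixpoint, start Z0 = {s2}, keep only states in Sat with every successor in Z. Already a fixed point.
Sat(AG (EG (halt & busy))) = {s2}
A[halt U AG (EG (halt & busy))]: least fixpoint, start Z0 = Sat(AG (EG (halt & busy))) = {s2}, add states in Sat(halt) with every successor in Z. Already a fixed point.
Sat(A[halt U AG (EG (halt & busy))]) = {s2}
s2 ∈ Sat(A[halt U AG (EG (halt & busy))]) = {s2}, so the formula holds at s2.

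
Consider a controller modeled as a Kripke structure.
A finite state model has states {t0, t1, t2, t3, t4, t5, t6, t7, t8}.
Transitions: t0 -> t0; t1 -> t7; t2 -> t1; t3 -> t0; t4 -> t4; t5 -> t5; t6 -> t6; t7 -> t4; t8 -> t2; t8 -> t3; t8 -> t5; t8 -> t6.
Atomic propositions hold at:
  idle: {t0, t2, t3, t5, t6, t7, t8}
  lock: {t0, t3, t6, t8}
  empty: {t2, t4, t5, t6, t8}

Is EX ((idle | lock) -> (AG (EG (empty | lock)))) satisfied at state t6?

Yes

Sat(idle | lock) = {t0, t2, t3, t5, t6, t7, t8}
Sat(empty | lock) = {t0, t2, t3, t4, t5, t6, t8}
EG (empty | lock): greatest fixpoint, start Z0 = {t0, t2, t3, t4, t5, t6, t8}, keep only states in Sat with some successor in Z. Z1 = {t0, t3, t4, t5, t6, t8}; fixed.
Sat(EG (empty | lock)) = {t0, t3, t4, t5, t6, t8}
AG (EG (empty | lock)): greatest fixpoint, start Z0 = {t0, t3, t4, t5, t6, t8}, keep only states in Sat with every successor in Z. Z1 = {t0, t3, t4, t5, t6}; fixed.
Sat(AG (EG (empty | lock))) = {t0, t3, t4, t5, t6}
Sat((idle | lock) -> (AG (EG (empty | lock)))) = {t0, t1, t3, t4, t5, t6}
Sat(EX ((idle | lock) -> (AG (EG (empty | lock))))) = {s : some successor in {t0, t1, t3, t4, t5, t6}} = {t0, t2, t3, t4, t5, t6, t7, t8}
t6 ∈ Sat(EX ((idle | lock) -> (AG (EG (empty | lock))))) = {t0, t2, t3, t4, t5, t6, t7, t8}, so the formula holds at t6.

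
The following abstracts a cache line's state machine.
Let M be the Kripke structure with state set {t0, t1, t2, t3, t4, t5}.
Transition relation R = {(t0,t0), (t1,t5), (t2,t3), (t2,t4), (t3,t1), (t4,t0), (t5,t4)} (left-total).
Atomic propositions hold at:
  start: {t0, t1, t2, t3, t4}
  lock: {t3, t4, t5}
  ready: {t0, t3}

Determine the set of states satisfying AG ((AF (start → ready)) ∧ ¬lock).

{t0}

Sat(start → ready) = {t0, t3, t5}
AF (start → ready): least fixpoint, start Z0 = {t0, t3, t5}, add states with every successor in Z. Z1 = {t0, t1, t3, t4, t5}; Z2 = {t0, t1, t2, t3, t4, t5}; fixed.
Sat(AF (start → ready)) = {t0, t1, t2, t3, t4, t5}
Sat(¬lock) = {t0, t1, t2}
Sat((AF (start → ready)) ∧ ¬lock) = {t0, t1, t2}
AG ((AF (start → ready)) ∧ ¬lock): greatest fixpoint, start Z0 = {t0, t1, t2}, keep only states in Sat with every successor in Z. Z1 = {t0}; fixed.
Sat(AG ((AF (start → ready)) ∧ ¬lock)) = {t0}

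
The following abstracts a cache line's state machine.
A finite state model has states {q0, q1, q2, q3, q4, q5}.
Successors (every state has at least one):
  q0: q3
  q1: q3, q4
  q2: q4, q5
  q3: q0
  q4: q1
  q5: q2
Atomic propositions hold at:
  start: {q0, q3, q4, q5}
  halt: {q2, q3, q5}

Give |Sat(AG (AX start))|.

2

Sat(AX start) = {s : every successor in {q0, q3, q4, q5}} = {q0, q1, q2, q3}
AG (AX start): greatest fixpoint, start Z0 = {q0, q1, q2, q3}, keep only states in Sat with every successor in Z. Z1 = {q0, q3}; fixed.
Sat(AG (AX start)) = {q0, q3}
|Sat(AG (AX start))| = |{q0, q3}| = 2.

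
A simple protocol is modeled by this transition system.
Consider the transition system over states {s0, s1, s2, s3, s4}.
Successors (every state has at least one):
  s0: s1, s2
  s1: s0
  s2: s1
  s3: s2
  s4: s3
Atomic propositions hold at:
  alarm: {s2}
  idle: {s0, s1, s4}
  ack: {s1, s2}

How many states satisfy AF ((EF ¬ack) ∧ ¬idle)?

3

Sat(¬ack) = {s0, s3, s4}
EF ¬ack: least fixpoint, start Z0 = {s0, s3, s4}, add states with some successor in Z. Z1 = {s0, s1, s3, s4}; Z2 = {s0, s1, s2, s3, s4}; fixed.
Sat(EF ¬ack) = {s0, s1, s2, s3, s4}
Sat(¬idle) = {s2, s3}
Sat((EF ¬ack) ∧ ¬idle) = {s2, s3}
AF ((EF ¬ack) ∧ ¬idle): least fixpoint, start Z0 = {s2, s3}, add states with every successor in Z. Z1 = {s2, s3, s4}; fixed.
Sat(AF ((EF ¬ack) ∧ ¬idle)) = {s2, s3, s4}
|Sat(AF ((EF ¬ack) ∧ ¬idle))| = |{s2, s3, s4}| = 3.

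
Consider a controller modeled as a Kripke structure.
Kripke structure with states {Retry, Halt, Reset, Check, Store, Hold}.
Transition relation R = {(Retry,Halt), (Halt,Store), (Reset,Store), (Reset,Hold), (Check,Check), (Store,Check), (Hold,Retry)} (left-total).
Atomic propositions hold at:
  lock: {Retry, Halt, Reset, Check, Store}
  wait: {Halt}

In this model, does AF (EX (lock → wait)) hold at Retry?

Sat(lock → wait) = {Halt, Hold}
Sat(EX (lock → wait)) = {s : some successor in {Halt, Hold}} = {Retry, Reset}
AF (EX (lock → wait)): least fixpoint, start Z0 = {Retry, Reset}, add states with every successor in Z. Z1 = {Retry, Reset, Hold}; fixed.
Sat(AF (EX (lock → wait))) = {Retry, Reset, Hold}
Retry ∈ Sat(AF (EX (lock → wait))) = {Retry, Reset, Hold}, so the formula holds at Retry.

Yes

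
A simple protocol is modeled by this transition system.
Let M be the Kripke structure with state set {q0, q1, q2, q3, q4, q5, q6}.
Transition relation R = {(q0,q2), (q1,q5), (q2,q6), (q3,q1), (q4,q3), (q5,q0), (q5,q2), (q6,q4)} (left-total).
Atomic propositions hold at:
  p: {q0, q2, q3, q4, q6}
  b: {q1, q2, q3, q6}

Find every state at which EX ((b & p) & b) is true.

{q0, q2, q4, q5}

Sat(b & p) = {q2, q3, q6}
Sat((b & p) & b) = {q2, q3, q6}
Sat(EX ((b & p) & b)) = {s : some successor in {q2, q3, q6}} = {q0, q2, q4, q5}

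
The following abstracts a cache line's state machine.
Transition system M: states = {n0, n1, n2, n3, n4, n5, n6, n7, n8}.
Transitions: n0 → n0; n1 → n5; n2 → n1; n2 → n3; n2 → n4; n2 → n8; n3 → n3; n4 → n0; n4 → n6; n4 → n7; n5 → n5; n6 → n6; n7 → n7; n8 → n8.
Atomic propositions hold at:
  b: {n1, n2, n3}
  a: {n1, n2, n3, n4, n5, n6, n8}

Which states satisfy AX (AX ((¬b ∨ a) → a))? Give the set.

{n1, n3, n5, n6, n8}

Sat(¬b) = {n0, n4, n5, n6, n7, n8}
Sat(¬b ∨ a) = {n0, n1, n2, n3, n4, n5, n6, n7, n8}
Sat((¬b ∨ a) → a) = {n1, n2, n3, n4, n5, n6, n8}
Sat(AX ((¬b ∨ a) → a)) = {s : every successor in {n1, n2, n3, n4, n5, n6, n8}} = {n1, n2, n3, n5, n6, n8}
Sat(AX (AX ((¬b ∨ a) → a))) = {s : every successor in {n1, n2, n3, n5, n6, n8}} = {n1, n3, n5, n6, n8}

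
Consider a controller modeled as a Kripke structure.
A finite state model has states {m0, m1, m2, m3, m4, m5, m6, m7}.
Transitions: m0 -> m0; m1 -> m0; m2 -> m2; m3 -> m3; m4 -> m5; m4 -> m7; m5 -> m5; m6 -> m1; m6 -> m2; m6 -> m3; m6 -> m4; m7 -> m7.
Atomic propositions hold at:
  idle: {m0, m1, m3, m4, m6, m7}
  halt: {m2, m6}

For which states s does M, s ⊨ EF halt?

EF halt: least fixpoint, start Z0 = {m2, m6}, add states with some successor in Z. Already a fixed point.
Sat(EF halt) = {m2, m6}

{m2, m6}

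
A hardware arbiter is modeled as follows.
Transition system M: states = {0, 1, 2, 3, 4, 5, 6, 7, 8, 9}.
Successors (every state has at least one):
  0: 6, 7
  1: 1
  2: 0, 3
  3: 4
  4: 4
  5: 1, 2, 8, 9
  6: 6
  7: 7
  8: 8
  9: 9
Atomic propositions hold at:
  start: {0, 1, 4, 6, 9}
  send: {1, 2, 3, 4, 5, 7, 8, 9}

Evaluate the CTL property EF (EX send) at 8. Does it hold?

Yes

Sat(EX send) = {s : some successor in {1, 2, 3, 4, 5, 7, 8, 9}} = {0, 1, 2, 3, 4, 5, 7, 8, 9}
EF (EX send): least fixpoint, start Z0 = {0, 1, 2, 3, 4, 5, 7, 8, 9}, add states with some successor in Z. Already a fixed point.
Sat(EF (EX send)) = {0, 1, 2, 3, 4, 5, 7, 8, 9}
8 ∈ Sat(EF (EX send)) = {0, 1, 2, 3, 4, 5, 7, 8, 9}, so the formula holds at 8.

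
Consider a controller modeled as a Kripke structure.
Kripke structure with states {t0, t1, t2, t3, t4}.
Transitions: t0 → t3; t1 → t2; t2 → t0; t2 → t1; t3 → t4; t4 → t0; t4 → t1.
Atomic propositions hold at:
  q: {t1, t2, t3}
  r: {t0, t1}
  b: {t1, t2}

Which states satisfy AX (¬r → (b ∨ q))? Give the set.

{t0, t1, t2, t4}

Sat(¬r) = {t2, t3, t4}
Sat(b ∨ q) = {t1, t2, t3}
Sat(¬r → (b ∨ q)) = {t0, t1, t2, t3}
Sat(AX (¬r → (b ∨ q))) = {s : every successor in {t0, t1, t2, t3}} = {t0, t1, t2, t4}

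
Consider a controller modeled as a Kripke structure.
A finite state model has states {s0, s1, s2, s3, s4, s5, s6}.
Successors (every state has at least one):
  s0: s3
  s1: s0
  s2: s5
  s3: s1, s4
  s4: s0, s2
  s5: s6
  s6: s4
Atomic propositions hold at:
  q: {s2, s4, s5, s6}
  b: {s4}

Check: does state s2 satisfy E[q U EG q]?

EG q: greatest fixpoint, start Z0 = {s2, s4, s5, s6}, keep only states in Sat with some successor in Z. Already a fixed point.
Sat(EG q) = {s2, s4, s5, s6}
E[q U EG q]: least fixpoint, start Z0 = Sat(EG q) = {s2, s4, s5, s6}, add states in Sat(q) with some successor in Z. Already a fixed point.
Sat(E[q U EG q]) = {s2, s4, s5, s6}
s2 ∈ Sat(E[q U EG q]) = {s2, s4, s5, s6}, so the formula holds at s2.

Yes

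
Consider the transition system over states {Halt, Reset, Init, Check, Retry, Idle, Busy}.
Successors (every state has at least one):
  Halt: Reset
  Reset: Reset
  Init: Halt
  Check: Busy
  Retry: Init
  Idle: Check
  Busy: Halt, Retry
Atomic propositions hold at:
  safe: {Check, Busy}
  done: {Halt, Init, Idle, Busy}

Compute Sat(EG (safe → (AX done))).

{Halt, Reset, Init, Retry}

Sat(AX done) = {s : every successor in {Halt, Init, Idle, Busy}} = {Init, Check, Retry}
Sat(safe → (AX done)) = {Halt, Reset, Init, Check, Retry, Idle}
EG (safe → (AX done)): greatest fixpoint, start Z0 = {Halt, Reset, Init, Check, Retry, Idle}, keep only states in Sat with some successor in Z. Z1 = {Halt, Reset, Init, Retry, Idle}; Z2 = {Halt, Reset, Init, Retry}; fixed.
Sat(EG (safe → (AX done))) = {Halt, Reset, Init, Retry}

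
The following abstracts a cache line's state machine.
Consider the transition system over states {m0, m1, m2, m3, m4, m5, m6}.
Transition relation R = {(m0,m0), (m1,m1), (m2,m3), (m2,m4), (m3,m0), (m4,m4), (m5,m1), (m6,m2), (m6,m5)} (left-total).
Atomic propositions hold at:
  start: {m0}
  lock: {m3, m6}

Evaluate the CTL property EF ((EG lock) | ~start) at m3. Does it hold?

EG lock: greatest fixpoint, start Z0 = {m3, m6}, keep only states in Sat with some successor in Z. Z1 = ∅; fixed.
Sat(EG lock) = ∅
Sat(~start) = {m1, m2, m3, m4, m5, m6}
Sat((EG lock) | ~start) = {m1, m2, m3, m4, m5, m6}
EF ((EG lock) | ~start): least fixpoint, start Z0 = {m1, m2, m3, m4, m5, m6}, add states with some successor in Z. Already a fixed point.
Sat(EF ((EG lock) | ~start)) = {m1, m2, m3, m4, m5, m6}
m3 ∈ Sat(EF ((EG lock) | ~start)) = {m1, m2, m3, m4, m5, m6}, so the formula holds at m3.

Yes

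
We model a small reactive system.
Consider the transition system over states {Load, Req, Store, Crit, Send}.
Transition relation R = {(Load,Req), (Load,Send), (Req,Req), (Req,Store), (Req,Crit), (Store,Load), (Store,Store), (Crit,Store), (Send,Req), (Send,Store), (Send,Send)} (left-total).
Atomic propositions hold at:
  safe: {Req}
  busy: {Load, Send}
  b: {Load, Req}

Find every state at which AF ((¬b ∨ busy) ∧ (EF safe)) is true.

{Load, Store, Crit, Send}

Sat(¬b) = {Store, Crit, Send}
Sat(¬b ∨ busy) = {Load, Store, Crit, Send}
EF safe: least fixpoint, start Z0 = {Req}, add states with some successor in Z. Z1 = {Load, Req, Send}; Z2 = {Load, Req, Store, Send}; Z3 = {Load, Req, Store, Crit, Send}; fixed.
Sat(EF safe) = {Load, Req, Store, Crit, Send}
Sat((¬b ∨ busy) ∧ (EF safe)) = {Load, Store, Crit, Send}
AF ((¬b ∨ busy) ∧ (EF safe)): least fixpoint, start Z0 = {Load, Store, Crit, Send}, add states with every successor in Z. Already a fixed point.
Sat(AF ((¬b ∨ busy) ∧ (EF safe))) = {Load, Store, Crit, Send}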